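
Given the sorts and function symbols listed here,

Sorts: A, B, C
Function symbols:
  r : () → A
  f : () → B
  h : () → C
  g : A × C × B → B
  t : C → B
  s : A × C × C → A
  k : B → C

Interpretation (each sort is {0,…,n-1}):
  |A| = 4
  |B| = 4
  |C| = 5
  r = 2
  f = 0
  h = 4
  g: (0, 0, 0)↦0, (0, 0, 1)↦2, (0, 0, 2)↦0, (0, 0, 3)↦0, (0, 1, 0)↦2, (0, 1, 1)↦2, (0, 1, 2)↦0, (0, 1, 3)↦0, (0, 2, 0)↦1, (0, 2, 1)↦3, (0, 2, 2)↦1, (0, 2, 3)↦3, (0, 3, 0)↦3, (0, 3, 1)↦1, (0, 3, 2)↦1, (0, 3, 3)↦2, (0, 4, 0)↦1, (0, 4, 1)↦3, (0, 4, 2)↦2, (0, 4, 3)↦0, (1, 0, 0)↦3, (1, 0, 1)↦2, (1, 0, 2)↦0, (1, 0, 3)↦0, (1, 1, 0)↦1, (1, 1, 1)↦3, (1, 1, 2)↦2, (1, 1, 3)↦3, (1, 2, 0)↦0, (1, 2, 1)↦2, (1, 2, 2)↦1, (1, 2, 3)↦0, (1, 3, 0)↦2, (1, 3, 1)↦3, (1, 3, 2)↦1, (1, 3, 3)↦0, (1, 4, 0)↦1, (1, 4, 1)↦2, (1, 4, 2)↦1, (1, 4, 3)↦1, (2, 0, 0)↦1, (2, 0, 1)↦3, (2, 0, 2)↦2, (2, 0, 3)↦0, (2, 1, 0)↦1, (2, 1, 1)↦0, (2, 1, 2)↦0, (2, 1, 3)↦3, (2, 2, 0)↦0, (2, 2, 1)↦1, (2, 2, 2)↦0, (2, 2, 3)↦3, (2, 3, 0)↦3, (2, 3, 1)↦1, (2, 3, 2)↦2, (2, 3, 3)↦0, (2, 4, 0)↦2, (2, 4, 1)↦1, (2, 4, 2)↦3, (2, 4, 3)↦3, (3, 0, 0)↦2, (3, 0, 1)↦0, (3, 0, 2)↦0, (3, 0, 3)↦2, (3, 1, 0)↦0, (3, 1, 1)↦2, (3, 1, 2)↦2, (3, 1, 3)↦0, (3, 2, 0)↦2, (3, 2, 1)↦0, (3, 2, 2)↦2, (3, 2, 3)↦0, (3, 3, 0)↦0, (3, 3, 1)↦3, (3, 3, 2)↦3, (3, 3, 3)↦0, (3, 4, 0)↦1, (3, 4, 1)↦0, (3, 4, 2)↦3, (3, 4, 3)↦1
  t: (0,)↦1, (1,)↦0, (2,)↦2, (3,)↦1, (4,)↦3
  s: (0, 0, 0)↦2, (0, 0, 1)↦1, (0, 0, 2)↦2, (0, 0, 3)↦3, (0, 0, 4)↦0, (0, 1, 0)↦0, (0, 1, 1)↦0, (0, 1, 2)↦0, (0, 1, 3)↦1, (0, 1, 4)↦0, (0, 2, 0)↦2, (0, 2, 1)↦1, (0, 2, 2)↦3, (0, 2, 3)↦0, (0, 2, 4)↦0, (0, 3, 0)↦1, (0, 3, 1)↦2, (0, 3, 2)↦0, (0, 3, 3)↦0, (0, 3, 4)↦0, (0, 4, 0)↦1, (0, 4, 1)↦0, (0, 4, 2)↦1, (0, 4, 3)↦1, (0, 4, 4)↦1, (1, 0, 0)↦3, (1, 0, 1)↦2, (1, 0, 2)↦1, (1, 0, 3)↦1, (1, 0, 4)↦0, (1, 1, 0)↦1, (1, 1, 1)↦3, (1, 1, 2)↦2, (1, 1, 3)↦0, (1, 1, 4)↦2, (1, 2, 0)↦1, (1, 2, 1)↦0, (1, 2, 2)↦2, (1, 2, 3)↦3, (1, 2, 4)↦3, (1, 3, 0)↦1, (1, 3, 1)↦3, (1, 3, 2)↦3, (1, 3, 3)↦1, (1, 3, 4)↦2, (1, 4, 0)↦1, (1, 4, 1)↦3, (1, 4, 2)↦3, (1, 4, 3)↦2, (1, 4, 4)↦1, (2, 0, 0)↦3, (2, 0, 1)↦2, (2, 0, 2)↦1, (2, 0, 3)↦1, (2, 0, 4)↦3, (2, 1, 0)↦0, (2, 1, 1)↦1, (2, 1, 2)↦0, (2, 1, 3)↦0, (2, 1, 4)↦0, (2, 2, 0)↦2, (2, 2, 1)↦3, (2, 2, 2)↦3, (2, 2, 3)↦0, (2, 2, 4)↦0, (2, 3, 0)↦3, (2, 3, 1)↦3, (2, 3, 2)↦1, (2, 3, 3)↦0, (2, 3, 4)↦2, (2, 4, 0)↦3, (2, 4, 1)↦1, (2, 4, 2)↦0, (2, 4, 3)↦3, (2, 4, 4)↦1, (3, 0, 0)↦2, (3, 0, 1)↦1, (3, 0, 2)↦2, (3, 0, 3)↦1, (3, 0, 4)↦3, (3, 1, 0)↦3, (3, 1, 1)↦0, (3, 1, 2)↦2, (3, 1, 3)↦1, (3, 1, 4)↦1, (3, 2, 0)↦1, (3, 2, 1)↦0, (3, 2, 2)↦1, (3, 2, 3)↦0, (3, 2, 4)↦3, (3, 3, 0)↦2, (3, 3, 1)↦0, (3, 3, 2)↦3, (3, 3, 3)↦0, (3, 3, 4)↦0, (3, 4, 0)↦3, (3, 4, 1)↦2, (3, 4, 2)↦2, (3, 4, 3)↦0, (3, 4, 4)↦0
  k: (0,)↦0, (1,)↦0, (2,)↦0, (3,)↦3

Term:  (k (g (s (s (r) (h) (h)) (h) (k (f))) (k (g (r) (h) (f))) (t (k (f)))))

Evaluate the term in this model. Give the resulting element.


  r = 2
  h = 4
  h = 4
  (s (r) (h) (h)) = s(2, 4, 4) = 1
  h = 4
  f = 0
  (k (f)) = k(0,) = 0
  (s (s (r) (h) (h)) (h) (k (f))) = s(1, 4, 0) = 1
  r = 2
  h = 4
  f = 0
  (g (r) (h) (f)) = g(2, 4, 0) = 2
  (k (g (r) (h) (f))) = k(2,) = 0
  f = 0
  (k (f)) = k(0,) = 0
  (t (k (f))) = t(0,) = 1
  (g (s (s (r) (h) (h)) (h) (k (f))) (k (g (r) (h) (f))) (t (k (f)))) = g(1, 0, 1) = 2
  (k (g (s (s (r) (h) (h)) (h) (k (f))) (k (g (r) (h) (f))) (t (k (f))))) = k(2,) = 0

value = 0


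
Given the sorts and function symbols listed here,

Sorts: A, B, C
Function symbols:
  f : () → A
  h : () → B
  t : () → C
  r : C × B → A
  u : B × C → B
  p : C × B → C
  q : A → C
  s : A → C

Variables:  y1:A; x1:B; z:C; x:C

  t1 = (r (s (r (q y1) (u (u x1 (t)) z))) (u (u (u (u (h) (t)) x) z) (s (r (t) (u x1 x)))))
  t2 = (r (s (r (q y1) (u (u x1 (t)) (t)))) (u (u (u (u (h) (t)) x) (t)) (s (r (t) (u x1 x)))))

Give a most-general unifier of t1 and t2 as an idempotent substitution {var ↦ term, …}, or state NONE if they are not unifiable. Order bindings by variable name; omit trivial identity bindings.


{z ↦ (t)}


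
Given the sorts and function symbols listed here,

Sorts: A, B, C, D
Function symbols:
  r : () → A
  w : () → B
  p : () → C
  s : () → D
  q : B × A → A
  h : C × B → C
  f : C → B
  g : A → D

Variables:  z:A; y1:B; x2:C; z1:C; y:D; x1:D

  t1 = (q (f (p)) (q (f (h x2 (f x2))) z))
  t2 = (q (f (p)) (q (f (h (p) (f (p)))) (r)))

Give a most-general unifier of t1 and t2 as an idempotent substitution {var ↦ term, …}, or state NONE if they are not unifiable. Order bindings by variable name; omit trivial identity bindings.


{x2 ↦ (p), z ↦ (r)}


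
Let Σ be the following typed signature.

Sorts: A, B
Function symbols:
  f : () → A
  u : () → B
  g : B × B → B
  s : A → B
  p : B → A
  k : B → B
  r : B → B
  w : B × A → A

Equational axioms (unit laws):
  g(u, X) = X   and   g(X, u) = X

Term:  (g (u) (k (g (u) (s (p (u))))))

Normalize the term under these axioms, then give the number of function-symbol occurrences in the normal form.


1. (g (u) (k (g (u) (s (p (u))))))  →  (k (g (u) (s (p (u)))))
2. (k (g (u) (s (p (u)))))  →  (k (s (p (u))))
normal form: (k (s (p (u))))

size = 4


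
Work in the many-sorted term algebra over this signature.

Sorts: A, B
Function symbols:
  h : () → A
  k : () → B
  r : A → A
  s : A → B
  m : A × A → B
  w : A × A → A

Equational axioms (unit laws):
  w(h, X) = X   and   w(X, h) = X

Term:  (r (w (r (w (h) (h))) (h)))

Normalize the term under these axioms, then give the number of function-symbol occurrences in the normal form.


size = 3

1. (r (w (r (w (h) (h))) (h)))  →  (r (r (w (h) (h))))
2. (r (r (w (h) (h))))  →  (r (r (h)))
normal form: (r (r (h)))


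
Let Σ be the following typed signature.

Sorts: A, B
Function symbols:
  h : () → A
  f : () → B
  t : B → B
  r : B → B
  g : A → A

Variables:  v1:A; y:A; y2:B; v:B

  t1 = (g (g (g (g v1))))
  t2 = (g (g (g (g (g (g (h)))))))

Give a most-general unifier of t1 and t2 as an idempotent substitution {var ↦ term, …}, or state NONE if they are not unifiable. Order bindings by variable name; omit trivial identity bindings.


{v1 ↦ (g (g (h)))}


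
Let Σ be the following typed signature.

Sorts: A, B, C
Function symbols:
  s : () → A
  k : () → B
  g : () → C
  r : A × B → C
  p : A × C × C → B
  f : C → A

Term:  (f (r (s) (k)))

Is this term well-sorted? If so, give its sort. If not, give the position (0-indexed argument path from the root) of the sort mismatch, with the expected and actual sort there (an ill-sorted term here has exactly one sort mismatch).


well-sorted; sort = A

    (s) : A
    (k) : B
  (r (s) (k)) : C
(f (r (s) (k))) : A


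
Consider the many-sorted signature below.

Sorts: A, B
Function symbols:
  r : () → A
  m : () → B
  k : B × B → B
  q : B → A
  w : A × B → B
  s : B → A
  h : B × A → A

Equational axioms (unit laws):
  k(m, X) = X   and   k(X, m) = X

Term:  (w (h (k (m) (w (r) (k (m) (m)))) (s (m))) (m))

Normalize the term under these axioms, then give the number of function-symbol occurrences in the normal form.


size = 8

1. (w (h (k (m) (w (r) (k (m) (m)))) (s (m))) (m))  →  (w (h (w (r) (k (m) (m))) (s (m))) (m))
2. (w (h (w (r) (k (m) (m))) (s (m))) (m))  →  (w (h (w (r) (m)) (s (m))) (m))
normal form: (w (h (w (r) (m)) (s (m))) (m))


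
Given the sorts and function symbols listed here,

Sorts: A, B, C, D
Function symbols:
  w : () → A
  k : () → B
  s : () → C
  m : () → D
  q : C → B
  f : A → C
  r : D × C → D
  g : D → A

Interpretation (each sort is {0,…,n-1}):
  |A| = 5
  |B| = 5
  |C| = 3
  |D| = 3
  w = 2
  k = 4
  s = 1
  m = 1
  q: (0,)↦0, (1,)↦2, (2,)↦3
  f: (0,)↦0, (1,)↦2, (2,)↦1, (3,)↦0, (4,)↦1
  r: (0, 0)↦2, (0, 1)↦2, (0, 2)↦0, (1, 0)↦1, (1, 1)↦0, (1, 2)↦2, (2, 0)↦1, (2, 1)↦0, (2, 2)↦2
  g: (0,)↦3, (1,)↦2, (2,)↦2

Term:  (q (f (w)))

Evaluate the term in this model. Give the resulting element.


value = 2

  w = 2
  (f (w)) = f(2,) = 1
  (q (f (w))) = q(1,) = 2


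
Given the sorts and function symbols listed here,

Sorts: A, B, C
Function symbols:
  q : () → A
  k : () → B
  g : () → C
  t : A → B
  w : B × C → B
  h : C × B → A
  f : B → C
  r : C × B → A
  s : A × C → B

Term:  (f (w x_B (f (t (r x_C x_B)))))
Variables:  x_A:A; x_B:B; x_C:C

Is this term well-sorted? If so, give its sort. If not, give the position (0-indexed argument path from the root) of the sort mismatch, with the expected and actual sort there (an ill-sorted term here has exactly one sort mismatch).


    x_B : B
          x_C : C
          x_B : B
        (r x_C x_B) : A
      (t (r x_C x_B)) : B
    (f (t (r x_C x_B))) : C
  (w x_B (f (t (r x_C x_B)))) : B
(f (w x_B (f (t (r x_C x_B))))) : C

well-sorted; sort = C


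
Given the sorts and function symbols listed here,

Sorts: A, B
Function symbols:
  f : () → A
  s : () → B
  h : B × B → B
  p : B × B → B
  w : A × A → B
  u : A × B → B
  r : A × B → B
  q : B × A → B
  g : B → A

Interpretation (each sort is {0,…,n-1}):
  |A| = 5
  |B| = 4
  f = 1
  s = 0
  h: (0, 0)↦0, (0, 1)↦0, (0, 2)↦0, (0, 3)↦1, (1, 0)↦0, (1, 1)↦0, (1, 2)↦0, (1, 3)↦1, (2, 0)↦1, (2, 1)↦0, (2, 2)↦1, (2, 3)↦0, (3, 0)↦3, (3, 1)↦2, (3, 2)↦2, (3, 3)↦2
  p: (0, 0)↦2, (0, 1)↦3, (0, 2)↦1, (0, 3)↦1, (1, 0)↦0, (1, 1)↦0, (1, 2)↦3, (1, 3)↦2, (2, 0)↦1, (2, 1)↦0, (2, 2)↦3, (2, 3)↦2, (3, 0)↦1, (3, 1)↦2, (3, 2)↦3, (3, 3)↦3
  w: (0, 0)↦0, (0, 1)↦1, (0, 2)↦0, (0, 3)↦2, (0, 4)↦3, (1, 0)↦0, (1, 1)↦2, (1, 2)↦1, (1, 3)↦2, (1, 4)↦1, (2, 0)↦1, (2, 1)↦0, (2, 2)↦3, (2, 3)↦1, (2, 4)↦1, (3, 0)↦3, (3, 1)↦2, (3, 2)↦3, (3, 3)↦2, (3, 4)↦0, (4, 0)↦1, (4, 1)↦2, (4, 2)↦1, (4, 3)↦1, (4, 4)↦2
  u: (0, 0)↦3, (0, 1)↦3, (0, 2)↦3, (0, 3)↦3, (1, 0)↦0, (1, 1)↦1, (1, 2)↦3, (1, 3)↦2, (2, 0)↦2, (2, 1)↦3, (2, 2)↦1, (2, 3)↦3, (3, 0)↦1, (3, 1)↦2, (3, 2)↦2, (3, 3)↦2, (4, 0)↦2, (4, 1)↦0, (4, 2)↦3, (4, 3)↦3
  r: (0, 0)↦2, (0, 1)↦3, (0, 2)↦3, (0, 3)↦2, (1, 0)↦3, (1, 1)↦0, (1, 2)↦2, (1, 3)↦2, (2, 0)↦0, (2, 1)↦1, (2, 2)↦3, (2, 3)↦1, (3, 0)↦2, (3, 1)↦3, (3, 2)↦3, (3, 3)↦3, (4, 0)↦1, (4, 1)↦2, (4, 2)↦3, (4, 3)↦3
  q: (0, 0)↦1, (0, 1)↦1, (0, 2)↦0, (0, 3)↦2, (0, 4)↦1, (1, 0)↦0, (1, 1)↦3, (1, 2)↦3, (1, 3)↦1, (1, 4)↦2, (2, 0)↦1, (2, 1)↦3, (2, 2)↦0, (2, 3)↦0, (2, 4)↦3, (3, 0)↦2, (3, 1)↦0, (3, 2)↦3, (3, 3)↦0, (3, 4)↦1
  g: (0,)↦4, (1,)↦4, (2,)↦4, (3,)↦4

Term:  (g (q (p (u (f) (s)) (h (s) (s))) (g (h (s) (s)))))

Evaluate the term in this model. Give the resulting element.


  f = 1
  s = 0
  (u (f) (s)) = u(1, 0) = 0
  s = 0
  s = 0
  (h (s) (s)) = h(0, 0) = 0
  (p (u (f) (s)) (h (s) (s))) = p(0, 0) = 2
  s = 0
  s = 0
  (h (s) (s)) = h(0, 0) = 0
  (g (h (s) (s))) = g(0,) = 4
  (q (p (u (f) (s)) (h (s) (s))) (g (h (s) (s)))) = q(2, 4) = 3
  (g (q (p (u (f) (s)) (h (s) (s))) (g (h (s) (s))))) = g(3,) = 4

value = 4


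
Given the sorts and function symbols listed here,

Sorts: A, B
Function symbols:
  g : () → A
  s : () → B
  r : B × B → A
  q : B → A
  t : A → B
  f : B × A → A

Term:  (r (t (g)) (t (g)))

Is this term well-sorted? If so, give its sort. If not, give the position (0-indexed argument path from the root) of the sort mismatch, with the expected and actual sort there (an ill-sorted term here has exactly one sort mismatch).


well-sorted; sort = A

    (g) : A
  (t (g)) : B
    (g) : A
  (t (g)) : B
(r (t (g)) (t (g))) : A


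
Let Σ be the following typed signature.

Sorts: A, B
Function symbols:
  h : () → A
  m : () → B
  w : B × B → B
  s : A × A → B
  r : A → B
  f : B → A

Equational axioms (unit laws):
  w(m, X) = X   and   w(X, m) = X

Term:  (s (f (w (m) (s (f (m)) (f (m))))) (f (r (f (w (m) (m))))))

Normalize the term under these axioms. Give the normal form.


1. (s (f (w (m) (s (f (m)) (f (m))))) (f (r (f (w (m) (m))))))  →  (s (f (s (f (m)) (f (m)))) (f (r (f (w (m) (m))))))
2. (s (f (s (f (m)) (f (m)))) (f (r (f (w (m) (m))))))  →  (s (f (s (f (m)) (f (m)))) (f (r (f (m)))))

normal form = (s (f (s (f (m)) (f (m)))) (f (r (f (m)))))


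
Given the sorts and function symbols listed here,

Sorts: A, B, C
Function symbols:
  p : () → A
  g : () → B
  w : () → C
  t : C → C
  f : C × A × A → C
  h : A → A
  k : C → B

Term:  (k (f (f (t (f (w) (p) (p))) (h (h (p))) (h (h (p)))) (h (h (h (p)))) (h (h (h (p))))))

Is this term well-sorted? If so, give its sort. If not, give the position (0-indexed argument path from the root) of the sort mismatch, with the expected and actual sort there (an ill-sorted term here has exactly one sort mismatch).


          (w) : C
          (p) : A
          (p) : A
        (f (w) (p) (p)) : C
      (t (f (w) (p) (p))) : C
          (p) : A
        (h (p)) : A
      (h (h (p))) : A
          (p) : A
        (h (p)) : A
      (h (h (p))) : A
    (f (t (f (w) (p) (p))) (h (h (p))) (h (h (p)))) : C
          (p) : A
        (h (p)) : A
      (h (h (p))) : A
    (h (h (h (p)))) : A
          (p) : A
        (h (p)) : A
      (h (h (p))) : A
    (h (h (h (p)))) : A
  (f (f (t (f (w) (p) (p))) (h (h (p))) (h (h (p)))) (h (h (h (p)))) (h (h (h (p))))) : C
(k (f (f (t (f (w) (p) (p))) (h (h (p))) (h (h (p)))) (h (h (h (p)))) (h (h (h (p)))))) : B

well-sorted; sort = B


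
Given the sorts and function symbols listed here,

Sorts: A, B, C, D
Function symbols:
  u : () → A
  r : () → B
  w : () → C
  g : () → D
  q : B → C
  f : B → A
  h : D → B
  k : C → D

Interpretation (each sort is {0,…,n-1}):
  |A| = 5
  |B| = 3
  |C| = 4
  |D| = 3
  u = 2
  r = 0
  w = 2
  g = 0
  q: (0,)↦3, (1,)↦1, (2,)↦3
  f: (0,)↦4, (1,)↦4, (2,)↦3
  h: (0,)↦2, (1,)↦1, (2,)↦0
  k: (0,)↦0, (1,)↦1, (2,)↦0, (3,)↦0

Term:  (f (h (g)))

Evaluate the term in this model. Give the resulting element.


  g = 0
  (h (g)) = h(0,) = 2
  (f (h (g))) = f(2,) = 3

value = 3


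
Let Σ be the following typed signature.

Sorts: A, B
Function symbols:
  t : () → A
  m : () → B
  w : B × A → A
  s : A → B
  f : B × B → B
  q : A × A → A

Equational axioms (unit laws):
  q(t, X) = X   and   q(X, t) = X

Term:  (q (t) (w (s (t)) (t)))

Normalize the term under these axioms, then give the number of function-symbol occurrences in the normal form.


1. (q (t) (w (s (t)) (t)))  →  (w (s (t)) (t))
normal form: (w (s (t)) (t))

size = 4


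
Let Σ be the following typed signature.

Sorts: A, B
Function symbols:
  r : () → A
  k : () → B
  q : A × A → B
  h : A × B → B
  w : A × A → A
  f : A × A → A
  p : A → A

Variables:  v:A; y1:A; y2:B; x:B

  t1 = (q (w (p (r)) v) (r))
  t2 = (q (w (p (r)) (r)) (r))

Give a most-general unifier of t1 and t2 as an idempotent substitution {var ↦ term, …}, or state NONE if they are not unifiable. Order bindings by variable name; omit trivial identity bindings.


{v ↦ (r)}


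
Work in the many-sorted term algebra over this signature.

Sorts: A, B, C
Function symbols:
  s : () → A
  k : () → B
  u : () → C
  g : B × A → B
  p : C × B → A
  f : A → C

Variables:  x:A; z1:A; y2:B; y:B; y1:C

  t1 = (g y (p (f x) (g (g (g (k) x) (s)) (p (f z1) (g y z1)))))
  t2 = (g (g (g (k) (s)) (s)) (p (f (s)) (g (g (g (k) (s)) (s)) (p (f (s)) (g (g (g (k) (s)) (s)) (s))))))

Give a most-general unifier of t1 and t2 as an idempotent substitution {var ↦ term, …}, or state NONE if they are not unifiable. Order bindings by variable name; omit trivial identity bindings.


{x ↦ (s), y ↦ (g (g (k) (s)) (s)), z1 ↦ (s)}


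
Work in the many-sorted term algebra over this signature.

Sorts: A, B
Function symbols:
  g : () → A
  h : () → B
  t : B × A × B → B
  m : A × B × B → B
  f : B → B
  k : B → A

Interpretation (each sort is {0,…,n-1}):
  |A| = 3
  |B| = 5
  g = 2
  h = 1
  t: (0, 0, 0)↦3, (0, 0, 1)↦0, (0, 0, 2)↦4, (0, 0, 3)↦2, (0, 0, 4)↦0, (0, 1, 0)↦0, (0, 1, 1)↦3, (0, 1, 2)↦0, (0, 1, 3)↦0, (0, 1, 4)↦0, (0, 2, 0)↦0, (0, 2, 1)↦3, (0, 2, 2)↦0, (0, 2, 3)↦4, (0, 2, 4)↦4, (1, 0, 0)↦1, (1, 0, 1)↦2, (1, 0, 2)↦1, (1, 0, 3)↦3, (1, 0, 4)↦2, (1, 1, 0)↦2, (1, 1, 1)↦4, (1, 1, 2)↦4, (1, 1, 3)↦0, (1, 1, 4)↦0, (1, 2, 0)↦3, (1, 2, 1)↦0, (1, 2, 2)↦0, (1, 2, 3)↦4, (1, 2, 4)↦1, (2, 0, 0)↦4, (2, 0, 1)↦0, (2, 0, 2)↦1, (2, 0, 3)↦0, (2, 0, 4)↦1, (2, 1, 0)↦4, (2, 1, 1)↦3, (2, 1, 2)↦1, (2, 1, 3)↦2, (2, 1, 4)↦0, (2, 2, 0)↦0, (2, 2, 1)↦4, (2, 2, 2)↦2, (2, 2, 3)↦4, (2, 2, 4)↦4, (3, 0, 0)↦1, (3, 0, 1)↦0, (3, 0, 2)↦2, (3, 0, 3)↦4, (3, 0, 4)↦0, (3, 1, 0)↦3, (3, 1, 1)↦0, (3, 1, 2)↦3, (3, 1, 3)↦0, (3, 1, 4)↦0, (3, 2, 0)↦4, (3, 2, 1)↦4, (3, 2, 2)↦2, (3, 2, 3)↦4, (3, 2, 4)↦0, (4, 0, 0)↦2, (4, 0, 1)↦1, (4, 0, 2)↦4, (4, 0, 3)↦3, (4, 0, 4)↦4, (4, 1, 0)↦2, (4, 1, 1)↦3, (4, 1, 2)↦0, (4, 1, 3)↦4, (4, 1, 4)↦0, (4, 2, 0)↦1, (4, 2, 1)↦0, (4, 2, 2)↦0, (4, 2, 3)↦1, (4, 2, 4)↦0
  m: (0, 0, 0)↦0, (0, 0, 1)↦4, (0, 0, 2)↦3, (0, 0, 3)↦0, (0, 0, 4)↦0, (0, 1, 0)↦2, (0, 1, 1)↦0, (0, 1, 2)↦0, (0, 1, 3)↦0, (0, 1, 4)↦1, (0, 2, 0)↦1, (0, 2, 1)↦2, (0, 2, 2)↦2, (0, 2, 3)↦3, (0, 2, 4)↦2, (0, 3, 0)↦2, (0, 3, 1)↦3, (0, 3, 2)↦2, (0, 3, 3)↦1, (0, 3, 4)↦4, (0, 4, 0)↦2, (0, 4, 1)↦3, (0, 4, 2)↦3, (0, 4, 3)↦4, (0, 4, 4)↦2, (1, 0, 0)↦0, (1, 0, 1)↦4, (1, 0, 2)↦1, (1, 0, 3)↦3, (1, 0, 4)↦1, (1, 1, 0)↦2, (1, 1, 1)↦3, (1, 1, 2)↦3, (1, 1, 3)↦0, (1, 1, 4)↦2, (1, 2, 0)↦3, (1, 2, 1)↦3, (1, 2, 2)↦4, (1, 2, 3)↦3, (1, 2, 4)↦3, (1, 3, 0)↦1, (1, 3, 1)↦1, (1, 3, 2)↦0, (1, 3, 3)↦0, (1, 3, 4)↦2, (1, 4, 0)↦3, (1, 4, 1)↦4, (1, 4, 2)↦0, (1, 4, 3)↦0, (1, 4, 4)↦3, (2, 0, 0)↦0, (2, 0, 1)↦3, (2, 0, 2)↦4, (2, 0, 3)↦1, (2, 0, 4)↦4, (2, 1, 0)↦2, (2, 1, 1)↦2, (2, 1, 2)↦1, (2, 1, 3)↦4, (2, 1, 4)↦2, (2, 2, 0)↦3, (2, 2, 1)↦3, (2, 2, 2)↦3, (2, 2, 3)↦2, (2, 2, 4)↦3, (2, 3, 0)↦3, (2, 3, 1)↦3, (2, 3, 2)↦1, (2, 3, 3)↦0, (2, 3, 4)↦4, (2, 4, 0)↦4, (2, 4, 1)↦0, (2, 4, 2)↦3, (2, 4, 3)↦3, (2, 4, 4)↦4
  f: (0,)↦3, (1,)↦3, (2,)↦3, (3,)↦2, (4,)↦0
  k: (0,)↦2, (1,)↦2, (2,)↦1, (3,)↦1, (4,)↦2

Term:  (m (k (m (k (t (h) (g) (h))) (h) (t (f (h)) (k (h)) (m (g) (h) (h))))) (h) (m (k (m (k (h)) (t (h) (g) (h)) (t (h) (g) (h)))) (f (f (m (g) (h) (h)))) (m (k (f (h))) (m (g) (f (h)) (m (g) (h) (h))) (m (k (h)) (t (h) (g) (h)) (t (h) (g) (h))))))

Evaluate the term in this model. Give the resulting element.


  h = 1
  g = 2
  h = 1
  (t (h) (g) (h)) = t(1, 2, 1) = 0
  (k (t (h) (g) (h))) = k(0,) = 2
  h = 1
  h = 1
  (f (h)) = f(1,) = 3
  h = 1
  (k (h)) = k(1,) = 2
  g = 2
  h = 1
  h = 1
  (m (g) (h) (h)) = m(2, 1, 1) = 2
  (t (f (h)) (k (h)) (m (g) (h) (h))) = t(3, 2, 2) = 2
  (m (k (t (h) (g) (h))) (h) (t (f (h)) (k (h)) (m (g) (h) (h)))) = m(2, 1, 2) = 1
  (k (m (k (t (h) (g) (h))) (h) (t (f (h)) (k (h)) (m (g) (h) (h))))) = k(1,) = 2
  h = 1
  h = 1
  (k (h)) = k(1,) = 2
  h = 1
  g = 2
  h = 1
  (t (h) (g) (h)) = t(1, 2, 1) = 0
  h = 1
  g = 2
  h = 1
  (t (h) (g) (h)) = t(1, 2, 1) = 0
  (m (k (h)) (t (h) (g) (h)) (t (h) (g) (h))) = m(2, 0, 0) = 0
  (k (m (k (h)) (t (h) (g) (h)) (t (h) (g) (h)))) = k(0,) = 2
  g = 2
  h = 1
  h = 1
  (m (g) (h) (h)) = m(2, 1, 1) = 2
  (f (m (g) (h) (h))) = f(2,) = 3
  (f (f (m (g) (h) (h)))) = f(3,) = 2
  h = 1
  (f (h)) = f(1,) = 3
  (k (f (h))) = k(3,) = 1
  g = 2
  h = 1
  (f (h)) = f(1,) = 3
  g = 2
  h = 1
  h = 1
  (m (g) (h) (h)) = m(2, 1, 1) = 2
  (m (g) (f (h)) (m (g) (h) (h))) = m(2, 3, 2) = 1
  h = 1
  (k (h)) = k(1,) = 2
  h = 1
  g = 2
  h = 1
  (t (h) (g) (h)) = t(1, 2, 1) = 0
  h = 1
  g = 2
  h = 1
  (t (h) (g) (h)) = t(1, 2, 1) = 0
  (m (k (h)) (t (h) (g) (h)) (t (h) (g) (h))) = m(2, 0, 0) = 0
  (m (k (f (h))) (m (g) (f (h)) (m (g) (h) (h))) (m (k (h)) (t (h) (g) (h)) (t (h) (g) (h)))) = m(1, 1, 0) = 2
  (m (k (m (k (h)) (t (h) (g) (h)) (t (h) (g) (h)))) (f (f (m (g) (h) (h)))) (m (k (f (h))) (m (g) (f (h)) (m (g) (h) (h))) (m (k (h)) (t (h) (g) (h)) (t (h) (g) (h))))) = m(2, 2, 2) = 3
  (m (k (m (k (t (h) (g) (h))) (h) (t (f (h)) (k (h)) (m (g) (h) (h))))) (h) (m (k (m (k (h)) (t (h) (g) (h)) (t (h) (g) (h)))) (f (f (m (g) (h) (h)))) (m (k (f (h))) (m (g) (f (h)) (m (g) (h) (h))) (m (k (h)) (t (h) (g) (h)) (t (h) (g) (h)))))) = m(2, 1, 3) = 4

value = 4


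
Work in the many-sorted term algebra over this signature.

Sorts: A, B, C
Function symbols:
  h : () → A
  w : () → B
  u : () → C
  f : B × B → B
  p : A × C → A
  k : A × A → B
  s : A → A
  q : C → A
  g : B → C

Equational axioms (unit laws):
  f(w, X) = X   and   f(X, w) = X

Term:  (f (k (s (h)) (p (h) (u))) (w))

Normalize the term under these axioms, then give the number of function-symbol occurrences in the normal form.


1. (f (k (s (h)) (p (h) (u))) (w))  →  (k (s (h)) (p (h) (u)))
normal form: (k (s (h)) (p (h) (u)))

size = 6


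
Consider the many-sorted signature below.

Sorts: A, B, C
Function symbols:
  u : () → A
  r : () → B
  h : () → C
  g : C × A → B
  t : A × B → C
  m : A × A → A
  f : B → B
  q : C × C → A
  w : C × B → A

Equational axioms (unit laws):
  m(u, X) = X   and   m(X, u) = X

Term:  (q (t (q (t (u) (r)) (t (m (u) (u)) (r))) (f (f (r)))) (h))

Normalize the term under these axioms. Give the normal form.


normal form = (q (t (q (t (u) (r)) (t (u) (r))) (f (f (r)))) (h))

1. (q (t (q (t (u) (r)) (t (m (u) (u)) (r))) (f (f (r)))) (h))  →  (q (t (q (t (u) (r)) (t (u) (r))) (f (f (r)))) (h))


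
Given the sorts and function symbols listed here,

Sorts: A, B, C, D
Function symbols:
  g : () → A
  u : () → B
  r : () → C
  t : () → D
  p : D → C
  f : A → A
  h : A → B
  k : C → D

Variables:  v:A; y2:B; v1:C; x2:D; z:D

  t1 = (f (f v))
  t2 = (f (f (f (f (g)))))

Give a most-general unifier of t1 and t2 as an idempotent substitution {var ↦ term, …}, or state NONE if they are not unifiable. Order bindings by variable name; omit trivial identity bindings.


{v ↦ (f (f (g)))}


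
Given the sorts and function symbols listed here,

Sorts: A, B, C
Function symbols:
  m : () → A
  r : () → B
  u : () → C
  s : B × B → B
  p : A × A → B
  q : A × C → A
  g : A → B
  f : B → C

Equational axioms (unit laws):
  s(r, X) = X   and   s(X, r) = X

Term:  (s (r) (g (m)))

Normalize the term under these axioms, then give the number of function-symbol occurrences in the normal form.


size = 2

1. (s (r) (g (m)))  →  (g (m))
normal form: (g (m))


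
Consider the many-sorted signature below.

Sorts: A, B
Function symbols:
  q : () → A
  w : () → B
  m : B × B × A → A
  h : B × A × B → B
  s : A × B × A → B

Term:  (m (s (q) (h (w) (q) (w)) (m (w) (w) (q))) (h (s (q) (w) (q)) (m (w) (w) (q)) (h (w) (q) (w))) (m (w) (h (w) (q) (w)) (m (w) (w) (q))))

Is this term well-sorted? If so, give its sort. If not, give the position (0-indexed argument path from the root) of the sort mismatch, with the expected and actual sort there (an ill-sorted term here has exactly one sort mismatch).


well-sorted; sort = A

    (q) : A
      (w) : B
      (q) : A
      (w) : B
    (h (w) (q) (w)) : B
      (w) : B
      (w) : B
      (q) : A
    (m (w) (w) (q)) : A
  (s (q) (h (w) (q) (w)) (m (w) (w) (q))) : B
      (q) : A
      (w) : B
      (q) : A
    (s (q) (w) (q)) : B
      (w) : B
      (w) : B
      (q) : A
    (m (w) (w) (q)) : A
      (w) : B
      (q) : A
      (w) : B
    (h (w) (q) (w)) : B
  (h (s (q) (w) (q)) (m (w) (w) (q)) (h (w) (q) (w))) : B
    (w) : B
      (w) : B
      (q) : A
      (w) : B
    (h (w) (q) (w)) : B
      (w) : B
      (w) : B
      (q) : A
    (m (w) (w) (q)) : A
  (m (w) (h (w) (q) (w)) (m (w) (w) (q))) : A
(m (s (q) (h (w) (q) (w)) (m (w) (w) (q))) (h (s (q) (w) (q)) (m (w) (w) (q)) (h (w) (q) (w))) (m (w) (h (w) (q) (w)) (m (w) (w) (q)))) : A


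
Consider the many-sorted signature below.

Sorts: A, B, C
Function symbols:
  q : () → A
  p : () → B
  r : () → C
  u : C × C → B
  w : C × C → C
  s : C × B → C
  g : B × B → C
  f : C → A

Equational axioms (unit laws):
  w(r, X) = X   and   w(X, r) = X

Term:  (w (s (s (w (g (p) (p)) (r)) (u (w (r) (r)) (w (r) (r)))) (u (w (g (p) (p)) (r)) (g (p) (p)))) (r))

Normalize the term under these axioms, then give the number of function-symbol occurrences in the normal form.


size = 15

1. (w (s (s (w (g (p) (p)) (r)) (u (w (r) (r)) (w (r) (r)))) (u (w (g (p) (p)) (r)) (g (p) (p)))) (r))  →  (s (s (w (g (p) (p)) (r)) (u (w (r) (r)) (w (r) (r)))) (u (w (g (p) (p)) (r)) (g (p) (p))))
2. (s (s (w (g (p) (p)) (r)) (u (w (r) (r)) (w (r) (r)))) (u (w (g (p) (p)) (r)) (g (p) (p))))  →  (s (s (g (p) (p)) (u (w (r) (r)) (w (r) (r)))) (u (w (g (p) (p)) (r)) (g (p) (p))))
3. (s (s (g (p) (p)) (u (w (r) (r)) (w (r) (r)))) (u (w (g (p) (p)) (r)) (g (p) (p))))  →  (s (s (g (p) (p)) (u (r) (w (r) (r)))) (u (w (g (p) (p)) (r)) (g (p) (p))))
4. (s (s (g (p) (p)) (u (r) (w (r) (r)))) (u (w (g (p) (p)) (r)) (g (p) (p))))  →  (s (s (g (p) (p)) (u (r) (r))) (u (w (g (p) (p)) (r)) (g (p) (p))))
5. (s (s (g (p) (p)) (u (r) (r))) (u (w (g (p) (p)) (r)) (g (p) (p))))  →  (s (s (g (p) (p)) (u (r) (r))) (u (g (p) (p)) (g (p) (p))))
normal form: (s (s (g (p) (p)) (u (r) (r))) (u (g (p) (p)) (g (p) (p))))


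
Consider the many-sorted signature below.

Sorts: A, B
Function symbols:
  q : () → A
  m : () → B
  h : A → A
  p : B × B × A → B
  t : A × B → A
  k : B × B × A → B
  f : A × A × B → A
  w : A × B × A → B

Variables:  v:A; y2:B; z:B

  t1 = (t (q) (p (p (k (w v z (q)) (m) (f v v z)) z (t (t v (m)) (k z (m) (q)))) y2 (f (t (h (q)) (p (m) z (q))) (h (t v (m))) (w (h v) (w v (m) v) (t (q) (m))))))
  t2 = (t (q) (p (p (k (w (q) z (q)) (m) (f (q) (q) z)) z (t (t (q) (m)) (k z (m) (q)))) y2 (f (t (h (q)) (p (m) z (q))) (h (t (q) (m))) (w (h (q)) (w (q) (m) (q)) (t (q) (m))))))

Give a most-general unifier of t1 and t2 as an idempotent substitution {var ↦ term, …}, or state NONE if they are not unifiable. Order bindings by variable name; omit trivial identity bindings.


{v ↦ (q)}


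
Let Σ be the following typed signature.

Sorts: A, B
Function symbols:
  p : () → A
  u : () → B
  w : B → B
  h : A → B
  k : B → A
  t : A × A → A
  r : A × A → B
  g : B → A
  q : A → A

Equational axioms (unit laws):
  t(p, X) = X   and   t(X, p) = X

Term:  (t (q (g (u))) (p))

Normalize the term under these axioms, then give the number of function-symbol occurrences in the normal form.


1. (t (q (g (u))) (p))  →  (q (g (u)))
normal form: (q (g (u)))

size = 3


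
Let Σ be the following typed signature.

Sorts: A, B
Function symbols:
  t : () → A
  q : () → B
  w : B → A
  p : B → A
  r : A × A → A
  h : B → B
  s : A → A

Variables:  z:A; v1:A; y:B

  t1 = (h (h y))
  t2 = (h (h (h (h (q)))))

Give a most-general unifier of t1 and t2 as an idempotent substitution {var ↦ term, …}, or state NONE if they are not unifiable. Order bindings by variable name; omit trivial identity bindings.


{y ↦ (h (h (q)))}


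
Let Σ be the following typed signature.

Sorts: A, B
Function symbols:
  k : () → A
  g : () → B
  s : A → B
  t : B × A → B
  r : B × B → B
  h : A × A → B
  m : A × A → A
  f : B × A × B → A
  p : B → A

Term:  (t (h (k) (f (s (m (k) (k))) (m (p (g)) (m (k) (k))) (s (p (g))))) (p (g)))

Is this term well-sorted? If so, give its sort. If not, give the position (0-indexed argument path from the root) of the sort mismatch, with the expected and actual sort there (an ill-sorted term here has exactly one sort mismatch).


    (k) : A
          (k) : A
          (k) : A
        (m (k) (k)) : A
      (s (m (k) (k))) : B
          (g) : B
        (p (g)) : A
          (k) : A
          (k) : A
        (m (k) (k)) : A
      (m (p (g)) (m (k) (k))) : A
          (g) : B
        (p (g)) : A
      (s (p (g))) : B
    (f (s (m (k) (k))) (m (p (g)) (m (k) (k))) (s (p (g)))) : A
  (h (k) (f (s (m (k) (k))) (m (p (g)) (m (k) (k))) (s (p (g))))) : B
    (g) : B
  (p (g)) : A
(t (h (k) (f (s (m (k) (k))) (m (p (g)) (m (k) (k))) (s (p (g))))) (p (g))) : B

well-sorted; sort = B


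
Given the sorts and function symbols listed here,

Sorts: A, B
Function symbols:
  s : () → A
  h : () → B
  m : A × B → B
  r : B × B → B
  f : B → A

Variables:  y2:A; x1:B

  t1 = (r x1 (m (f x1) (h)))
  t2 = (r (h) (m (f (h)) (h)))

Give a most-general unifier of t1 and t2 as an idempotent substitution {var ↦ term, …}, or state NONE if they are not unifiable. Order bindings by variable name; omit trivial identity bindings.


{x1 ↦ (h)}


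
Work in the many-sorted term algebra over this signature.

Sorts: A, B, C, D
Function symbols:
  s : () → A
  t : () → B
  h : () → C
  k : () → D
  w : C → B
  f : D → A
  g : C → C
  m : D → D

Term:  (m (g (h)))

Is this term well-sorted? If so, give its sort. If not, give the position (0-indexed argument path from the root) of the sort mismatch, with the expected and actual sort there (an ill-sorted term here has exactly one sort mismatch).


    (h) : C
  (g (h)) : C
(m (g (h))) : ✗ arg 0 at [0] has sort C, expected D

ill-sorted at position [0]: expected D, got C


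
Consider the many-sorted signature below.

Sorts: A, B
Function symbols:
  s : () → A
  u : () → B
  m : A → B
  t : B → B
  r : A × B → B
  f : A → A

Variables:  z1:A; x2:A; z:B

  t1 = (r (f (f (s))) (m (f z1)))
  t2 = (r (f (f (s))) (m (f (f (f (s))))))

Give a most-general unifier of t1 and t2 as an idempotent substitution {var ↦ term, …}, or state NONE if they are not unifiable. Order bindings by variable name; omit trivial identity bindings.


{z1 ↦ (f (f (s)))}


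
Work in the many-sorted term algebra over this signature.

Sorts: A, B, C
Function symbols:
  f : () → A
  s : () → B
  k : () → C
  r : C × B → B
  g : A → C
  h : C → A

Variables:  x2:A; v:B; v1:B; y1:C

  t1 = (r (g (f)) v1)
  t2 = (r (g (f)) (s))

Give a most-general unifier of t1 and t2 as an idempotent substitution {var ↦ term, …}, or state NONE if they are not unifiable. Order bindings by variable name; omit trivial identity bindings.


{v1 ↦ (s)}


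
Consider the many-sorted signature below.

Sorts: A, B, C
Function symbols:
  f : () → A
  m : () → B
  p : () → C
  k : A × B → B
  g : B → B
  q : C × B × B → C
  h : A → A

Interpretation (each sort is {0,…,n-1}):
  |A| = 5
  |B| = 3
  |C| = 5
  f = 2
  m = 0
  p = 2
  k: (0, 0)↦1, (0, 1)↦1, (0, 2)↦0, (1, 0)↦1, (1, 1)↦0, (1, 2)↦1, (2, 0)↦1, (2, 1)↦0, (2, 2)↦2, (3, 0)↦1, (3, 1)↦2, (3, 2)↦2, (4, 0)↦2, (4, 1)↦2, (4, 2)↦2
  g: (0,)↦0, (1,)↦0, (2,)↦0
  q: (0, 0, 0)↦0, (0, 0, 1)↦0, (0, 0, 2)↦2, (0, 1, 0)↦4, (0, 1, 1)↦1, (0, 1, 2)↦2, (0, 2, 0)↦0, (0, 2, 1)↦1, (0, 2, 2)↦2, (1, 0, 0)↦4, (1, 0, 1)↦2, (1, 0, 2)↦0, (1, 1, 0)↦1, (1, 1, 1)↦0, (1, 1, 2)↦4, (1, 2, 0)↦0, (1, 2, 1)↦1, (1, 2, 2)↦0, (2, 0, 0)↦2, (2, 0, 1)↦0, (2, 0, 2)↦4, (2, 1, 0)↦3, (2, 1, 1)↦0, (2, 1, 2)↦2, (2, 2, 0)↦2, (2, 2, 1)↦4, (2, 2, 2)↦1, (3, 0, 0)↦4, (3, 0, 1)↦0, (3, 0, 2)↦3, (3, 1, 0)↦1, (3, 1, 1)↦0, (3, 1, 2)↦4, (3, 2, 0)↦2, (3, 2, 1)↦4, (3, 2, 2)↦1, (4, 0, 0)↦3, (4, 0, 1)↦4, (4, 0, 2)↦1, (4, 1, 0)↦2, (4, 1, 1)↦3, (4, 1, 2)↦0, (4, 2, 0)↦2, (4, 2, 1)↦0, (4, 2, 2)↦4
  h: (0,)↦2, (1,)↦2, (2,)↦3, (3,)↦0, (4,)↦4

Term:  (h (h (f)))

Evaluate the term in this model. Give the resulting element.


value = 0

  f = 2
  (h (f)) = h(2,) = 3
  (h (h (f))) = h(3,) = 0


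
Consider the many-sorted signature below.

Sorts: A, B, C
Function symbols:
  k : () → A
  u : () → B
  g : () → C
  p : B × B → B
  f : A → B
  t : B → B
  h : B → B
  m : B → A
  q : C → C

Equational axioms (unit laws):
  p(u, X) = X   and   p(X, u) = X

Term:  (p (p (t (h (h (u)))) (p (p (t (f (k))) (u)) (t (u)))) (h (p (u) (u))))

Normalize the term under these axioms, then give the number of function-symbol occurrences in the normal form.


1. (p (p (t (h (h (u)))) (p (p (t (f (k))) (u)) (t (u)))) (h (p (u) (u))))  →  (p (p (t (h (h (u)))) (p (t (f (k))) (t (u)))) (h (p (u) (u))))
2. (p (p (t (h (h (u)))) (p (t (f (k))) (t (u)))) (h (p (u) (u))))  →  (p (p (t (h (h (u)))) (p (t (f (k))) (t (u)))) (h (u)))
normal form: (p (p (t (h (h (u)))) (p (t (f (k))) (t (u)))) (h (u)))

size = 14


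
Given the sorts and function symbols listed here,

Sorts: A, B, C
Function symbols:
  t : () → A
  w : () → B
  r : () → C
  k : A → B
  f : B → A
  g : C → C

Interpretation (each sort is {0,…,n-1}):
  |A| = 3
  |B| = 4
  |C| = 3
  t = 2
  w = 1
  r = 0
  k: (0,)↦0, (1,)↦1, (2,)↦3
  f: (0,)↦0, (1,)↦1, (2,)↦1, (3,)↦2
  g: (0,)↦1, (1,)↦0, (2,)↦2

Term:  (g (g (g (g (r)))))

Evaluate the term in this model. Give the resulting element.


  r = 0
  (g (r)) = g(0,) = 1
  (g (g (r))) = g(1,) = 0
  (g (g (g (r)))) = g(0,) = 1
  (g (g (g (g (r))))) = g(1,) = 0

value = 0


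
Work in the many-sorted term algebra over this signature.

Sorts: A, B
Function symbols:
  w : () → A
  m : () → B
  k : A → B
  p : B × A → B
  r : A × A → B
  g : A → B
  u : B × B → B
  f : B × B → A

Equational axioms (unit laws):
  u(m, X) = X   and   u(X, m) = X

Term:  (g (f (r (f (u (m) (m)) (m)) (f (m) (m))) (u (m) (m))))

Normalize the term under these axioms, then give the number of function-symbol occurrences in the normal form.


1. (g (f (r (f (u (m) (m)) (m)) (f (m) (m))) (u (m) (m))))  →  (g (f (r (f (m) (m)) (f (m) (m))) (u (m) (m))))
2. (g (f (r (f (m) (m)) (f (m) (m))) (u (m) (m))))  →  (g (f (r (f (m) (m)) (f (m) (m))) (m)))
normal form: (g (f (r (f (m) (m)) (f (m) (m))) (m)))

size = 10


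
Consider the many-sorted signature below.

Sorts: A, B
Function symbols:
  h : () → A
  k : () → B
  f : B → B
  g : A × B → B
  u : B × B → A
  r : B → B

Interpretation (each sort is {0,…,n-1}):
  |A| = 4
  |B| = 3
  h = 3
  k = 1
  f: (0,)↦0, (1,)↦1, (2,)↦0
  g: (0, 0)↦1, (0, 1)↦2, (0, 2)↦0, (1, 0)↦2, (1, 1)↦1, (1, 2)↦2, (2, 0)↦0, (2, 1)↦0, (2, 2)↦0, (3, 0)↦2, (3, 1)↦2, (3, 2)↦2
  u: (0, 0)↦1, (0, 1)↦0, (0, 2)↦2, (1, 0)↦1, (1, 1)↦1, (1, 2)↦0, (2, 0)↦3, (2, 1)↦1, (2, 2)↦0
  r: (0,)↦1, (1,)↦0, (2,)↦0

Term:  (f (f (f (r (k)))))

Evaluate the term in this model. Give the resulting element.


value = 0

  k = 1
  (r (k)) = r(1,) = 0
  (f (r (k))) = f(0,) = 0
  (f (f (r (k)))) = f(0,) = 0
  (f (f (f (r (k))))) = f(0,) = 0


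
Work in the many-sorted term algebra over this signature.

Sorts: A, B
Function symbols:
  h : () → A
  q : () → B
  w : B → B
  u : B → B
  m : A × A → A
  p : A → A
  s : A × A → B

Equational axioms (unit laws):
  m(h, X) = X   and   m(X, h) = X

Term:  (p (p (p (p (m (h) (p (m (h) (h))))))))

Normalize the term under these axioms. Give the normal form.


1. (p (p (p (p (m (h) (p (m (h) (h))))))))  →  (p (p (p (p (p (m (h) (h)))))))
2. (p (p (p (p (p (m (h) (h)))))))  →  (p (p (p (p (p (h))))))

normal form = (p (p (p (p (p (h))))))


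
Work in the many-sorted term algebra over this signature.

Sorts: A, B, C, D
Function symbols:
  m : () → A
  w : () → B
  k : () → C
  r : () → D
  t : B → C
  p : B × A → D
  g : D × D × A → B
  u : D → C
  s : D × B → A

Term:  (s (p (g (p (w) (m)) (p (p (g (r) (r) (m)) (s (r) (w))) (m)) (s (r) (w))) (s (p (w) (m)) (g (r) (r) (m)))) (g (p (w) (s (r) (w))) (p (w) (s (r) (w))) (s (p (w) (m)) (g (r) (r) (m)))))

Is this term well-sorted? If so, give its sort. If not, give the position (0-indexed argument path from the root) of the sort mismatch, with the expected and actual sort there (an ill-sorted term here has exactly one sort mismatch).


ill-sorted at position [0, 0, 1, 0]: expected B, got D

        (w) : B
        (m) : A
      (p (w) (m)) : D
            (r) : D
            (r) : D
            (m) : A
          (g (r) (r) (m)) : B
            (r) : D
            (w) : B
          (s (r) (w)) : A
        (p (g (r) (r) (m)) (s (r) (w))) : D
        (m) : A
      (p (p (g (r) (r) (m)) (s (r) (w))) (m)) : ✗ arg 0 at [0, 0, 1, 0] has sort D, expected B
        (r) : D
        (w) : B
      (s (r) (w)) : A
        (w) : B
        (m) : A
      (p (w) (m)) : D
        (r) : D
        (r) : D
        (m) : A
      (g (r) (r) (m)) : B
    (s (p (w) (m)) (g (r) (r) (m))) : A
      (w) : B
        (r) : D
        (w) : B
      (s (r) (w)) : A
    (p (w) (s (r) (w))) : D
      (w) : B
        (r) : D
        (w) : B
      (s (r) (w)) : A
    (p (w) (s (r) (w))) : D
        (w) : B
        (m) : A
      (p (w) (m)) : D
        (r) : D
        (r) : D
        (m) : A
      (g (r) (r) (m)) : B
    (s (p (w) (m)) (g (r) (r) (m))) : A
  (g (p (w) (s (r) (w))) (p (w) (s (r) (w))) (s (p (w) (m)) (g (r) (r) (m)))) : B


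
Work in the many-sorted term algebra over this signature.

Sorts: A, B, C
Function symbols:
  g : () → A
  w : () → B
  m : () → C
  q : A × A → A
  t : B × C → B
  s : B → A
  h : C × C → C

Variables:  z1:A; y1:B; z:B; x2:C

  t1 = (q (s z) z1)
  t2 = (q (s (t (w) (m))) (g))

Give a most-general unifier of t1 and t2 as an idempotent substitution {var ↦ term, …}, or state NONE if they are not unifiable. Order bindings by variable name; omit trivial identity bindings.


{z ↦ (t (w) (m)), z1 ↦ (g)}


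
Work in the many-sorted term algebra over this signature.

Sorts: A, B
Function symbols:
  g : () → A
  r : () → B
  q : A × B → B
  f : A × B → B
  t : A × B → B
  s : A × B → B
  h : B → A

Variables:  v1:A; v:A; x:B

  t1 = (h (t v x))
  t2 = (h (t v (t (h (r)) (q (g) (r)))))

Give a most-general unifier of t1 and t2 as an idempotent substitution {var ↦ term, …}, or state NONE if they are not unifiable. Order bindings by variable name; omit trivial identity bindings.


{x ↦ (t (h (r)) (q (g) (r)))}


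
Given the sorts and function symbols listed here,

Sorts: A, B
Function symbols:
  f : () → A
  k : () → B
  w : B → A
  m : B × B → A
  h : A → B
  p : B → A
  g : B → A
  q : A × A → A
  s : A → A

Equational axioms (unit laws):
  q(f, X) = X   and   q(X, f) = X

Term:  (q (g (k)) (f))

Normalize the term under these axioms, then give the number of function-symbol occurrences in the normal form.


size = 2

1. (q (g (k)) (f))  →  (g (k))
normal form: (g (k))


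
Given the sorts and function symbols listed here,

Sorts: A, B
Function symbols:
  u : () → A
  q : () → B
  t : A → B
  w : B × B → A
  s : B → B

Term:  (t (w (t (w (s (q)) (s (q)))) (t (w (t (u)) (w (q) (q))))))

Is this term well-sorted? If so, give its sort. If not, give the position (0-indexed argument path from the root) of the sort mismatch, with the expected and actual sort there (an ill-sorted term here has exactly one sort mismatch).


          (q) : B
        (s (q)) : B
          (q) : B
        (s (q)) : B
      (w (s (q)) (s (q))) : A
    (t (w (s (q)) (s (q)))) : B
          (u) : A
        (t (u)) : B
          (q) : B
          (q) : B
        (w (q) (q)) : A
      (w (t (u)) (w (q) (q))) : ✗ arg 1 at [0, 1, 0, 1] has sort A, expected B

ill-sorted at position [0, 1, 0, 1]: expected B, got A


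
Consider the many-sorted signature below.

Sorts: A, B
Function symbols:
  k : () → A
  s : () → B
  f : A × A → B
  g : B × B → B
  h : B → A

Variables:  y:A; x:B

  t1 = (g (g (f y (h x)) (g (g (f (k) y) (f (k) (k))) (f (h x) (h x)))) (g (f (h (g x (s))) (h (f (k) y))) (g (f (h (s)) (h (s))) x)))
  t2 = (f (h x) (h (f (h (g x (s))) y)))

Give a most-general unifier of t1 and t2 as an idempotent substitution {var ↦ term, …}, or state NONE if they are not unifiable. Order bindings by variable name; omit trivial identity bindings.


head clash or occurs-check failure — not unifiable

NONE (not unifiable)
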